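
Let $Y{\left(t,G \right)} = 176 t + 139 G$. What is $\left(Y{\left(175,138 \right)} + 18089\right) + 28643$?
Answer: $96714$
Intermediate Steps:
$Y{\left(t,G \right)} = 139 G + 176 t$
$\left(Y{\left(175,138 \right)} + 18089\right) + 28643 = \left(\left(139 \cdot 138 + 176 \cdot 175\right) + 18089\right) + 28643 = \left(\left(19182 + 30800\right) + 18089\right) + 28643 = \left(49982 + 18089\right) + 28643 = 68071 + 28643 = 96714$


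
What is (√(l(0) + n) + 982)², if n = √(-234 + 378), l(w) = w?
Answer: 964336 + 3928*√3 ≈ 9.7114e+5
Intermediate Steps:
n = 12 (n = √144 = 12)
(√(l(0) + n) + 982)² = (√(0 + 12) + 982)² = (√12 + 982)² = (2*√3 + 982)² = (982 + 2*√3)²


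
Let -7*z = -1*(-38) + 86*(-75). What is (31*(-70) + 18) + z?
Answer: -1236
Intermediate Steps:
z = 916 (z = -(-1*(-38) + 86*(-75))/7 = -(38 - 6450)/7 = -1/7*(-6412) = 916)
(31*(-70) + 18) + z = (31*(-70) + 18) + 916 = (-2170 + 18) + 916 = -2152 + 916 = -1236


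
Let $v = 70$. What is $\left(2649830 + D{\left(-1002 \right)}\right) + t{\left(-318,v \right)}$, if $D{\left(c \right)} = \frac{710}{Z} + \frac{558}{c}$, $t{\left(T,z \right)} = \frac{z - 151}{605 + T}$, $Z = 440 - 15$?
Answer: $\frac{10795318063338}{4073965} \approx 2.6498 \cdot 10^{6}$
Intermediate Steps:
$Z = 425$
$t{\left(T,z \right)} = \frac{-151 + z}{605 + T}$
$D{\left(c \right)} = \frac{142}{85} + \frac{558}{c}$ ($D{\left(c \right)} = \frac{710}{425} + \frac{558}{c} = 710 \cdot \frac{1}{425} + \frac{558}{c} = \frac{142}{85} + \frac{558}{c}$)
$\left(2649830 + D{\left(-1002 \right)}\right) + t{\left(-318,v \right)} = \left(2649830 + \left(\frac{142}{85} + \frac{558}{-1002}\right)\right) + \frac{-151 + 70}{605 - 318} = \left(2649830 + \left(\frac{142}{85} + 558 \left(- \frac{1}{1002}\right)\right)\right) + \frac{1}{287} \left(-81\right) = \left(2649830 + \left(\frac{142}{85} - \frac{93}{167}\right)\right) + \frac{1}{287} \left(-81\right) = \left(2649830 + \frac{15809}{14195}\right) - \frac{81}{287} = \frac{37614352659}{14195} - \frac{81}{287} = \frac{10795318063338}{4073965}$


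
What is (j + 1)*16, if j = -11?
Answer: -160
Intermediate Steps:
(j + 1)*16 = (-11 + 1)*16 = -10*16 = -160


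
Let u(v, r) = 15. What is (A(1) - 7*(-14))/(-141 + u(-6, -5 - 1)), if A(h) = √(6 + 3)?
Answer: -101/126 ≈ -0.80159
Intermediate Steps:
A(h) = 3 (A(h) = √9 = 3)
(A(1) - 7*(-14))/(-141 + u(-6, -5 - 1)) = (3 - 7*(-14))/(-141 + 15) = (3 + 98)/(-126) = 101*(-1/126) = -101/126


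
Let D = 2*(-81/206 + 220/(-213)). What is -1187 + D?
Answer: -26104166/21939 ≈ -1189.9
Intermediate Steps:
D = -62573/21939 (D = 2*(-81*1/206 + 220*(-1/213)) = 2*(-81/206 - 220/213) = 2*(-62573/43878) = -62573/21939 ≈ -2.8521)
-1187 + D = -1187 - 62573/21939 = -26104166/21939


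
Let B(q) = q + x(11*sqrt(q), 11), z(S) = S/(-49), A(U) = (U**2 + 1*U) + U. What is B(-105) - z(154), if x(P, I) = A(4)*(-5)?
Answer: -1553/7 ≈ -221.86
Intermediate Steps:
A(U) = U**2 + 2*U (A(U) = (U**2 + U) + U = (U + U**2) + U = U**2 + 2*U)
z(S) = -S/49 (z(S) = S*(-1/49) = -S/49)
x(P, I) = -120 (x(P, I) = (4*(2 + 4))*(-5) = (4*6)*(-5) = 24*(-5) = -120)
B(q) = -120 + q (B(q) = q - 120 = -120 + q)
B(-105) - z(154) = (-120 - 105) - (-1)*154/49 = -225 - 1*(-22/7) = -225 + 22/7 = -1553/7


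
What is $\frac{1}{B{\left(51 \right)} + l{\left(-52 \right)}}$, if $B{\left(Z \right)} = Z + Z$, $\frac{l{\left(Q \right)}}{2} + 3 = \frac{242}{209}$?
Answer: $\frac{19}{1868} \approx 0.010171$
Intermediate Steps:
$l{\left(Q \right)} = - \frac{70}{19}$ ($l{\left(Q \right)} = -6 + 2 \cdot \frac{242}{209} = -6 + 2 \cdot 242 \cdot \frac{1}{209} = -6 + 2 \cdot \frac{22}{19} = -6 + \frac{44}{19} = - \frac{70}{19}$)
$B{\left(Z \right)} = 2 Z$
$\frac{1}{B{\left(51 \right)} + l{\left(-52 \right)}} = \frac{1}{2 \cdot 51 - \frac{70}{19}} = \frac{1}{102 - \frac{70}{19}} = \frac{1}{\frac{1868}{19}} = \frac{19}{1868}$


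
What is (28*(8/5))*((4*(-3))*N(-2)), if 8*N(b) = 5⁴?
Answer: -42000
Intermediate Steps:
N(b) = 625/8 (N(b) = (⅛)*5⁴ = (⅛)*625 = 625/8)
(28*(8/5))*((4*(-3))*N(-2)) = (28*(8/5))*((4*(-3))*(625/8)) = (28*(8*(⅕)))*(-12*625/8) = (28*(8/5))*(-1875/2) = (224/5)*(-1875/2) = -42000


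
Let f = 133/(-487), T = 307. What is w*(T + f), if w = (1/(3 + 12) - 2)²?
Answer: 41875072/36525 ≈ 1146.5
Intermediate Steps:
w = 841/225 (w = (1/15 - 2)² = (-29/15)² = 841/225 ≈ 3.7378)
f = -133/487 (f = 133*(-1/487) = -133/487 ≈ -0.27310)
w*(T + f) = 841*(307 - 133/487)/225 = (841/225)*(149376/487) = 41875072/36525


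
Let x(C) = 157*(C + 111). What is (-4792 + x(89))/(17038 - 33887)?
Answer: -26608/16849 ≈ -1.5792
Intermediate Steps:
x(C) = 17427 + 157*C (x(C) = 157*(111 + C) = 17427 + 157*C)
(-4792 + x(89))/(17038 - 33887) = (-4792 + (17427 + 157*89))/(17038 - 33887) = (-4792 + (17427 + 13973))/(-16849) = (-4792 + 31400)*(-1/16849) = 26608*(-1/16849) = -26608/16849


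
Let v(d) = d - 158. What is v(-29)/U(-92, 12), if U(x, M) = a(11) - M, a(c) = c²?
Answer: -187/109 ≈ -1.7156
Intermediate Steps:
U(x, M) = 121 - M (U(x, M) = 11² - M = 121 - M)
v(d) = -158 + d
v(-29)/U(-92, 12) = (-158 - 29)/(121 - 1*12) = -187/(121 - 12) = -187/109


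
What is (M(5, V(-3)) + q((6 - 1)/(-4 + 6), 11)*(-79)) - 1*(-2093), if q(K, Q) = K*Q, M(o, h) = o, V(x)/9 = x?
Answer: -149/2 ≈ -74.500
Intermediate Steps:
V(x) = 9*x
(M(5, V(-3)) + q((6 - 1)/(-4 + 6), 11)*(-79)) - 1*(-2093) = (5 + (((6 - 1)/(-4 + 6))*11)*(-79)) - 1*(-2093) = (5 + ((5/2)*11)*(-79)) + 2093 = (5 + (55/2)*(-79)) + 2093 = (5 - 4345/2) + 2093 = -4335/2 + 2093 = -149/2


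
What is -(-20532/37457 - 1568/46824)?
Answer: 127515368/219235821 ≈ 0.58164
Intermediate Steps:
-(-20532/37457 - 1568/46824) = -(-20532*1/37457 - 1568*1/46824) = -(-20532/37457 - 196/5853) = -1*(-127515368/219235821) = 127515368/219235821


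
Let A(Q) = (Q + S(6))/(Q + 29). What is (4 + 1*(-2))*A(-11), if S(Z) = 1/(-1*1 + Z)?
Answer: -6/5 ≈ -1.2000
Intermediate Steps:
S(Z) = 1/(-1 + Z)
A(Q) = (⅕ + Q)/(29 + Q) (A(Q) = (Q + 1/(-1 + 6))/(Q + 29) = (Q + 1/5)/(29 + Q) = (Q + ⅕)/(29 + Q) = (⅕ + Q)/(29 + Q))
(4 + 1*(-2))*A(-11) = (4 + 1*(-2))*((⅕ - 11)/(29 - 11)) = (4 - 2)*(-54/5/18) = 2*((1/18)*(-54/5)) = 2*(-⅗) = -6/5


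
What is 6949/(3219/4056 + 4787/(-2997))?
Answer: -28156958856/3256243 ≈ -8647.1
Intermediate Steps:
6949/(3219/4056 + 4787/(-2997)) = 6949/(3219*(1/4056) + 4787*(-1/2997)) = 6949/(1073/1352 - 4787/2997) = 6949/(-3256243/4051944) = 6949*(-4051944/3256243) = -28156958856/3256243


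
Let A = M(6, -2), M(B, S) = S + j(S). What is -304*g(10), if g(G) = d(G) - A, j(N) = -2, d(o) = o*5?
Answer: -16416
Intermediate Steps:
d(o) = 5*o
M(B, S) = -2 + S (M(B, S) = S - 2 = -2 + S)
A = -4 (A = -2 - 2 = -4)
g(G) = 4 + 5*G (g(G) = 5*G - 1*(-4) = 5*G + 4 = 4 + 5*G)
-304*g(10) = -304*(4 + 5*10) = -304*(4 + 50) = -304*54 = -16416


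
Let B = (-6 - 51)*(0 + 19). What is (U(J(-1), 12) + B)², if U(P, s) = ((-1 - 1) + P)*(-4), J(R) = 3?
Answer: 1181569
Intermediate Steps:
U(P, s) = 8 - 4*P (U(P, s) = (-2 + P)*(-4) = 8 - 4*P)
B = -1083 (B = -57*19 = -1083)
(U(J(-1), 12) + B)² = ((8 - 4*3) - 1083)² = ((8 - 12) - 1083)² = (-4 - 1083)² = (-1087)² = 1181569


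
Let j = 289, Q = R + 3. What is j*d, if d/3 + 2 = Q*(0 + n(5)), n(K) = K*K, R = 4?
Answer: 149991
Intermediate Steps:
Q = 7 (Q = 4 + 3 = 7)
n(K) = K**2
d = 519 (d = -6 + 3*(7*(0 + 5**2)) = -6 + 3*(7*(0 + 25)) = -6 + 3*(7*25) = -6 + 3*175 = -6 + 525 = 519)
j*d = 289*519 = 149991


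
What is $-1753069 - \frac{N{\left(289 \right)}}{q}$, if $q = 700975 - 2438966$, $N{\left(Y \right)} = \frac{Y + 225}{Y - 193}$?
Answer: $- \frac{146247270929935}{83423568} \approx -1.7531 \cdot 10^{6}$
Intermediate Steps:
$N{\left(Y \right)} = \frac{225 + Y}{-193 + Y}$
$q = -1737991$ ($q = 700975 - 2438966 = -1737991$)
$-1753069 - \frac{N{\left(289 \right)}}{q} = -1753069 - \frac{\frac{1}{-193 + 289} \left(225 + 289\right)}{-1737991} = -1753069 - \frac{1}{96} \cdot 514 \left(- \frac{1}{1737991}\right) = -1753069 - \frac{257}{48} \left(- \frac{1}{1737991}\right) = -1753069 - - \frac{257}{83423568} = -1753069 + \frac{257}{83423568} = - \frac{146247270929935}{83423568}$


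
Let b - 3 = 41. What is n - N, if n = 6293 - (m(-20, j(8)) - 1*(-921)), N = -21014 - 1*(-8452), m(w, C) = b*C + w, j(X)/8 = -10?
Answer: 21474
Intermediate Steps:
b = 44 (b = 3 + 41 = 44)
j(X) = -80 (j(X) = 8*(-10) = -80)
m(w, C) = w + 44*C (m(w, C) = 44*C + w = w + 44*C)
N = -12562 (N = -21014 + 8452 = -12562)
n = 8912 (n = 6293 - ((-20 + 44*(-80)) - 1*(-921)) = 6293 - ((-20 - 3520) + 921) = 6293 - (-3540 + 921) = 6293 - 1*(-2619) = 6293 + 2619 = 8912)
n - N = 8912 - 1*(-12562) = 8912 + 12562 = 21474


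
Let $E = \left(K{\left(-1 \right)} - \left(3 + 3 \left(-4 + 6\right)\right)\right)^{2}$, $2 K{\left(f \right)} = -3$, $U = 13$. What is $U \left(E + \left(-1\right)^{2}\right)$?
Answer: $\frac{5785}{4} \approx 1446.3$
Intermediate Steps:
$K{\left(f \right)} = - \frac{3}{2}$ ($K{\left(f \right)} = \frac{1}{2} \left(-3\right) = - \frac{3}{2}$)
$E = \frac{441}{4}$ ($E = \left(- \frac{3}{2} - \left(3 + 3 \left(-4 + 6\right)\right)\right)^{2} = \left(- \frac{3}{2} - 9\right)^{2} = \left(- \frac{21}{2}\right)^{2} = \frac{441}{4} \approx 110.25$)
$U \left(E + \left(-1\right)^{2}\right) = 13 \left(\frac{441}{4} + \left(-1\right)^{2}\right) = 13 \left(\frac{441}{4} + 1\right) = 13 \cdot \frac{445}{4} = \frac{5785}{4}$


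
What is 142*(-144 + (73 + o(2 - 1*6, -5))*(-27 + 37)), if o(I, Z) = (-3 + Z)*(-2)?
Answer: 105932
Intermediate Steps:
o(I, Z) = 6 - 2*Z
142*(-144 + (73 + o(2 - 1*6, -5))*(-27 + 37)) = 142*(-144 + (73 + (6 - 2*(-5)))*(-27 + 37)) = 142*(-144 + (73 + (6 + 10))*10) = 142*(-144 + (73 + 16)*10) = 142*(-144 + 89*10) = 142*(-144 + 890) = 142*746 = 105932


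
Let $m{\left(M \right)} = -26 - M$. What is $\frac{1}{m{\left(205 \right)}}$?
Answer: $- \frac{1}{231} \approx -0.004329$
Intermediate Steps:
$\frac{1}{m{\left(205 \right)}} = \frac{1}{-26 - 205} = \frac{1}{-231} = - \frac{1}{231}$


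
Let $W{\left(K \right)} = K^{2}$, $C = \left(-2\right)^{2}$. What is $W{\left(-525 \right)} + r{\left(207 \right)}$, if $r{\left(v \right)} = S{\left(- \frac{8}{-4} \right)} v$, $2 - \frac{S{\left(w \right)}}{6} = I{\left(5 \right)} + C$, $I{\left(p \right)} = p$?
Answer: $266931$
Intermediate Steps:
$C = 4$
$S{\left(w \right)} = -42$ ($S{\left(w \right)} = 12 - 6 \left(5 + 4\right) = 12 - 54 = -42$)
$r{\left(v \right)} = - 42 v$
$W{\left(-525 \right)} + r{\left(207 \right)} = \left(-525\right)^{2} - 8694 = 275625 - 8694 = 266931$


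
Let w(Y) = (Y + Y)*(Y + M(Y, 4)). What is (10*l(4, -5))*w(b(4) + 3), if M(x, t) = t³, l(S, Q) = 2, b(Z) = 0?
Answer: 8040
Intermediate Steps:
w(Y) = 2*Y*(64 + Y) (w(Y) = (Y + Y)*(Y + 4³) = (2*Y)*(Y + 64) = (2*Y)*(64 + Y) = 2*Y*(64 + Y))
(10*l(4, -5))*w(b(4) + 3) = (10*2)*(2*(0 + 3)*(64 + (0 + 3))) = 20*(2*3*(64 + 3)) = 20*(2*3*67) = 20*402 = 8040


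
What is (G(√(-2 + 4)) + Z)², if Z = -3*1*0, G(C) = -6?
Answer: 36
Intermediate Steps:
Z = 0 (Z = -3*0 = 0)
(G(√(-2 + 4)) + Z)² = (-6 + 0)² = (-6)² = 36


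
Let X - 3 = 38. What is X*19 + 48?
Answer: 827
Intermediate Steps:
X = 41 (X = 3 + 38 = 41)
X*19 + 48 = 41*19 + 48 = 779 + 48 = 827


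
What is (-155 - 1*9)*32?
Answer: -5248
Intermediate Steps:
(-155 - 1*9)*32 = (-155 - 9)*32 = -164*32 = -5248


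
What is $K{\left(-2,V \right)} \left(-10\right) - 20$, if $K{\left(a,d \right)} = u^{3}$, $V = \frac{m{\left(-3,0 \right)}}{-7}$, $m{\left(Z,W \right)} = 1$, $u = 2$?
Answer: $-100$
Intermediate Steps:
$V = - \frac{1}{7}$ ($V = 1 \frac{1}{-7} = 1 \left(- \frac{1}{7}\right) = - \frac{1}{7} \approx -0.14286$)
$K{\left(a,d \right)} = 8$ ($K{\left(a,d \right)} = 2^{3} = 8$)
$K{\left(-2,V \right)} \left(-10\right) - 20 = 8 \left(-10\right) - 20 = -80 - 20 = -100$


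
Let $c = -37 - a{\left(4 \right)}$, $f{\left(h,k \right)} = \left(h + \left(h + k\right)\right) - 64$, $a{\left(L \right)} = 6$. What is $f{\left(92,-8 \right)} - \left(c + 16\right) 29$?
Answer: $895$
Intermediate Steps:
$f{\left(h,k \right)} = -64 + k + 2 h$ ($f{\left(h,k \right)} = \left(k + 2 h\right) - 64 = -64 + k + 2 h$)
$c = -43$ ($c = -37 - 6 = -43$)
$f{\left(92,-8 \right)} - \left(c + 16\right) 29 = \left(-64 - 8 + 2 \cdot 92\right) - \left(-43 + 16\right) 29 = \left(-64 - 8 + 184\right) - \left(-27\right) 29 = 112 - -783 = 112 + 783 = 895$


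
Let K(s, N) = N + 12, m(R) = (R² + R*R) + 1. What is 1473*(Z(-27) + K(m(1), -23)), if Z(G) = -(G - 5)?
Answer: 30933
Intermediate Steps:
m(R) = 1 + 2*R² (m(R) = (R² + R²) + 1 = 2*R² + 1 = 1 + 2*R²)
Z(G) = 5 - G (Z(G) = -(-5 + G) = 5 - G)
K(s, N) = 12 + N
1473*(Z(-27) + K(m(1), -23)) = 1473*((5 - 1*(-27)) + (12 - 23)) = 1473*((5 + 27) - 11) = 1473*(32 - 11) = 1473*21 = 30933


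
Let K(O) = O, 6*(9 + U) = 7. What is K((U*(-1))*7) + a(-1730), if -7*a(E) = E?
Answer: 12683/42 ≈ 301.98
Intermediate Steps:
U = -47/6 (U = -9 + (⅙)*7 = -9 + 7/6 = -47/6 ≈ -7.8333)
a(E) = -E/7
K((U*(-1))*7) + a(-1730) = -47/6*(-1)*7 - ⅐*(-1730) = (47/6)*7 + 1730/7 = 329/6 + 1730/7 = 12683/42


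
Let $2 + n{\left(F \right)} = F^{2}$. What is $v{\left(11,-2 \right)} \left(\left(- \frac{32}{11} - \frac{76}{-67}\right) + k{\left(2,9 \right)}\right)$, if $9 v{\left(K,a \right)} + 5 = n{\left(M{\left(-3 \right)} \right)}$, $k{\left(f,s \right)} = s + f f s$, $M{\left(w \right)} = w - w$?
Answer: $- \frac{74333}{2211} \approx -33.62$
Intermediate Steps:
$M{\left(w \right)} = 0$
$k{\left(f,s \right)} = s + s f^{2}$
$n{\left(F \right)} = -2 + F^{2}$
$v{\left(K,a \right)} = - \frac{7}{9}$ ($v{\left(K,a \right)} = - \frac{5}{9} + \frac{-2 + 0^{2}}{9} = - \frac{5}{9} + \frac{-2 + 0}{9} = - \frac{5}{9} + \frac{1}{9} \left(-2\right) = - \frac{5}{9} - \frac{2}{9} = - \frac{7}{9}$)
$v{\left(11,-2 \right)} \left(\left(- \frac{32}{11} - \frac{76}{-67}\right) + k{\left(2,9 \right)}\right) = - \frac{7 \left(\left(- \frac{32}{11} - \frac{76}{-67}\right) + 9 \left(1 + 2^{2}\right)\right)}{9} = - \frac{7 \left(\left(\left(-32\right) \frac{1}{11} - - \frac{76}{67}\right) + 9 \left(1 + 4\right)\right)}{9} = - \frac{7 \left(\left(- \frac{32}{11} + \frac{76}{67}\right) + 9 \cdot 5\right)}{9} = - \frac{7 \left(- \frac{1308}{737} + 45\right)}{9} = \left(- \frac{7}{9}\right) \frac{31857}{737} = - \frac{74333}{2211}$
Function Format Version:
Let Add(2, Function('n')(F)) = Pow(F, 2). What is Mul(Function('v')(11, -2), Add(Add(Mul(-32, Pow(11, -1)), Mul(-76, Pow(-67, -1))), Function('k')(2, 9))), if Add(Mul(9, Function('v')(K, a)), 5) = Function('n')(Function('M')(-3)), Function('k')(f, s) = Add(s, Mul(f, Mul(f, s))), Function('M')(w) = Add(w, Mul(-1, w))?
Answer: Rational(-74333, 2211) ≈ -33.620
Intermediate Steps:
Function('M')(w) = 0
Function('k')(f, s) = Add(s, Mul(s, Pow(f, 2)))
Function('n')(F) = Add(-2, Pow(F, 2))
Function('v')(K, a) = Rational(-7, 9) (Function('v')(K, a) = Add(Rational(-5, 9), Mul(Rational(1, 9), Add(-2, Pow(0, 2)))) = Add(Rational(-5, 9), Mul(Rational(1, 9), Add(-2, 0))) = Add(Rational(-5, 9), Mul(Rational(1, 9), -2)) = Add(Rational(-5, 9), Rational(-2, 9)) = Rational(-7, 9))
Mul(Function('v')(11, -2), Add(Add(Mul(-32, Pow(11, -1)), Mul(-76, Pow(-67, -1))), Function('k')(2, 9))) = Mul(Rational(-7, 9), Add(Add(Mul(-32, Pow(11, -1)), Mul(-76, Pow(-67, -1))), Mul(9, Add(1, Pow(2, 2))))) = Mul(Rational(-7, 9), Add(Add(Mul(-32, Rational(1, 11)), Mul(-76, Rational(-1, 67))), Mul(9, Add(1, 4)))) = Mul(Rational(-7, 9), Add(Add(Rational(-32, 11), Rational(76, 67)), Mul(9, 5))) = Mul(Rational(-7, 9), Add(Rational(-1308, 737), 45)) = Mul(Rational(-7, 9), Rational(31857, 737)) = Rational(-74333, 2211)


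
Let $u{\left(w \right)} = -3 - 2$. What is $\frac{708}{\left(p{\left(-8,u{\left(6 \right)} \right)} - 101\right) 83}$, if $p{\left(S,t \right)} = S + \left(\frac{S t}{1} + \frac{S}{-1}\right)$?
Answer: $- \frac{708}{5063} \approx -0.13984$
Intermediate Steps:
$u{\left(w \right)} = -5$
$p{\left(S,t \right)} = S t$ ($p{\left(S,t \right)} = S + \left(S t 1 + S \left(-1\right)\right) = S + \left(S t - S\right) = S + \left(- S + S t\right) = S t$)
$\frac{708}{\left(p{\left(-8,u{\left(6 \right)} \right)} - 101\right) 83} = \frac{708}{\left(\left(-8\right) \left(-5\right) - 101\right) 83} = \frac{708}{\left(40 - 101\right) 83} = \frac{708}{\left(-61\right) 83} = \frac{708}{-5063} = 708 \left(- \frac{1}{5063}\right) = - \frac{708}{5063}$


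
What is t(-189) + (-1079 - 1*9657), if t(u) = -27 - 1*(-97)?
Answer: -10666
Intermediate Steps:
t(u) = 70 (t(u) = -27 + 97 = 70)
t(-189) + (-1079 - 1*9657) = 70 + (-1079 - 1*9657) = 70 + (-1079 - 9657) = 70 - 10736 = -10666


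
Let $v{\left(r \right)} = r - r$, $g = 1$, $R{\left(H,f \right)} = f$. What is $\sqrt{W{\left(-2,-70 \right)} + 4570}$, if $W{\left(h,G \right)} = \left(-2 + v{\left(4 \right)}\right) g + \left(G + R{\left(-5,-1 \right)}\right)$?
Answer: $\sqrt{4497} \approx 67.06$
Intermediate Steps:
$v{\left(r \right)} = 0$
$W{\left(h,G \right)} = -3 + G$ ($W{\left(h,G \right)} = \left(-2 + 0\right) 1 + \left(G - 1\right) = \left(-2\right) 1 + \left(-1 + G\right) = -2 + \left(-1 + G\right) = -3 + G$)
$\sqrt{W{\left(-2,-70 \right)} + 4570} = \sqrt{\left(-3 - 70\right) + 4570} = \sqrt{-73 + 4570} = \sqrt{4497}$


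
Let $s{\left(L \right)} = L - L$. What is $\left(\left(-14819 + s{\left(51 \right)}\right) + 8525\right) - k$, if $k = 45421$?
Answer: $-51715$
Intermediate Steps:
$s{\left(L \right)} = 0$
$\left(\left(-14819 + s{\left(51 \right)}\right) + 8525\right) - k = \left(\left(-14819 + 0\right) + 8525\right) - 45421 = \left(-14819 + 8525\right) - 45421 = -6294 - 45421 = -51715$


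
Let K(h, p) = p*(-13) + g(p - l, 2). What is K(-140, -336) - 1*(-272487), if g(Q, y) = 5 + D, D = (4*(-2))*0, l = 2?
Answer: 276860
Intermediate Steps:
D = 0 (D = -8*0 = 0)
g(Q, y) = 5 (g(Q, y) = 5 + 0 = 5)
K(h, p) = 5 - 13*p (K(h, p) = p*(-13) + 5 = -13*p + 5 = 5 - 13*p)
K(-140, -336) - 1*(-272487) = (5 - 13*(-336)) - 1*(-272487) = (5 + 4368) + 272487 = 4373 + 272487 = 276860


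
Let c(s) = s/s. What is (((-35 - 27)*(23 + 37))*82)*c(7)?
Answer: -305040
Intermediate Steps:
c(s) = 1
(((-35 - 27)*(23 + 37))*82)*c(7) = (((-35 - 27)*(23 + 37))*82)*1 = (-62*60*82)*1 = -3720*82*1 = -305040*1 = -305040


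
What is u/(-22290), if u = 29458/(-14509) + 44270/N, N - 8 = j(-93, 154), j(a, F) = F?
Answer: -28979147/2381441310 ≈ -0.012169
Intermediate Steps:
N = 162 (N = 8 + 154 = 162)
u = 28979147/106839 (u = 29458/(-14509) + 44270/162 = 29458*(-1/14509) + 44270*(1/162) = -2678/1319 + 22135/81 = 28979147/106839 ≈ 271.24)
u/(-22290) = (28979147/106839)/(-22290) = (28979147/106839)*(-1/22290) = -28979147/2381441310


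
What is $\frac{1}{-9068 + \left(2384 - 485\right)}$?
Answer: $- \frac{1}{7169} \approx -0.00013949$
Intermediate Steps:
$\frac{1}{-9068 + \left(2384 - 485\right)} = \frac{1}{-9068 + 1899} = \frac{1}{-7169} = - \frac{1}{7169}$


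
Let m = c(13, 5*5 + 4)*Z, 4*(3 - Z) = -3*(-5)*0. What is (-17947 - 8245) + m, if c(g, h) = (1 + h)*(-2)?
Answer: -26372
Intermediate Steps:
Z = 3 (Z = 3 - (-3*(-5))*0/4 = 3 - 15*0/4 = 3 - ¼*0 = 3 + 0 = 3)
c(g, h) = -2 - 2*h
m = -180 (m = (-2 - 2*(5*5 + 4))*3 = (-2 - 2*(25 + 4))*3 = (-2 - 2*29)*3 = (-2 - 58)*3 = -60*3 = -180)
(-17947 - 8245) + m = (-17947 - 8245) - 180 = -26192 - 180 = -26372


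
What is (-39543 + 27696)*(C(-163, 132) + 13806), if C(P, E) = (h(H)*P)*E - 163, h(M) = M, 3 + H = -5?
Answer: -2200829037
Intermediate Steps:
H = -8 (H = -3 - 5 = -8)
C(P, E) = -163 - 8*E*P (C(P, E) = (-8*P)*E - 163 = -8*E*P - 163 = -163 - 8*E*P)
(-39543 + 27696)*(C(-163, 132) + 13806) = (-39543 + 27696)*((-163 - 8*132*(-163)) + 13806) = -11847*((-163 + 172128) + 13806) = -11847*(171965 + 13806) = -11847*185771 = -2200829037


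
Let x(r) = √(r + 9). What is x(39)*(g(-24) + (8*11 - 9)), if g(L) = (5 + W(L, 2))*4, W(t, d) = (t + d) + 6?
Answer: 140*√3 ≈ 242.49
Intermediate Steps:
W(t, d) = 6 + d + t (W(t, d) = (d + t) + 6 = 6 + d + t)
g(L) = 52 + 4*L (g(L) = (5 + (6 + 2 + L))*4 = (5 + (8 + L))*4 = (13 + L)*4 = 52 + 4*L)
x(r) = √(9 + r)
x(39)*(g(-24) + (8*11 - 9)) = √(9 + 39)*((52 + 4*(-24)) + (8*11 - 9)) = √48*((52 - 96) + (88 - 9)) = (4*√3)*(-44 + 79) = (4*√3)*35 = 140*√3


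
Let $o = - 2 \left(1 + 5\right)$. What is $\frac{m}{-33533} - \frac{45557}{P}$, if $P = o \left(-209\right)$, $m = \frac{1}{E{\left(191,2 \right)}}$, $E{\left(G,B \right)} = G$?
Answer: $- \frac{291783612779}{16063245924} \approx -18.165$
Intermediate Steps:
$o = -12$ ($o = \left(-2\right) 6 = -12$)
$m = \frac{1}{191} \approx 0.0052356$
$P = 2508$ ($P = \left(-12\right) \left(-209\right) = 2508$)
$\frac{m}{-33533} - \frac{45557}{P} = \frac{1}{191 \left(-33533\right)} - \frac{45557}{2508} = \frac{1}{191} \left(- \frac{1}{33533}\right) - \frac{45557}{2508} = - \frac{1}{6404803} - \frac{45557}{2508} = - \frac{291783612779}{16063245924}$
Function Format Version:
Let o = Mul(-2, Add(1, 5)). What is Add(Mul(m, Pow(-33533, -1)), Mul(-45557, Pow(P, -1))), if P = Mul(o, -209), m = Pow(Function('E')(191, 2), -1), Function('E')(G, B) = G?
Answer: Rational(-291783612779, 16063245924) ≈ -18.165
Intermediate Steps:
o = -12 (o = Mul(-2, 6) = -12)
m = Rational(1, 191) (m = Pow(191, -1) = Rational(1, 191) ≈ 0.0052356)
P = 2508 (P = Mul(-12, -209) = 2508)
Add(Mul(m, Pow(-33533, -1)), Mul(-45557, Pow(P, -1))) = Add(Mul(Rational(1, 191), Pow(-33533, -1)), Mul(-45557, Pow(2508, -1))) = Add(Mul(Rational(1, 191), Rational(-1, 33533)), Mul(-45557, Rational(1, 2508))) = Add(Rational(-1, 6404803), Rational(-45557, 2508)) = Rational(-291783612779, 16063245924)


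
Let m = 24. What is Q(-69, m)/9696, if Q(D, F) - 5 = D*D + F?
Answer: 2395/4848 ≈ 0.49402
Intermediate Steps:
Q(D, F) = 5 + F + D² (Q(D, F) = 5 + (D*D + F) = 5 + (D² + F) = 5 + (F + D²) = 5 + F + D²)
Q(-69, m)/9696 = (5 + 24 + (-69)²)/9696 = (5 + 24 + 4761)*(1/9696) = 4790*(1/9696) = 2395/4848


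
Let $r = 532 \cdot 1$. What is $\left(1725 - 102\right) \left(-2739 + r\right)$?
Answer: $-3581961$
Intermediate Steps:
$r = 532$
$\left(1725 - 102\right) \left(-2739 + r\right) = \left(1725 - 102\right) \left(-2739 + 532\right) = 1623 \left(-2207\right) = -3581961$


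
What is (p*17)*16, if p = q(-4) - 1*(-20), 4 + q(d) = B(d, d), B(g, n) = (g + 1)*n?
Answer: 7616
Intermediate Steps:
B(g, n) = n*(1 + g) (B(g, n) = (1 + g)*n = n*(1 + g))
q(d) = -4 + d*(1 + d)
p = 28 (p = (-4 - 4*(1 - 4)) - 1*(-20) = (-4 - 4*(-3)) + 20 = (-4 + 12) + 20 = 8 + 20 = 28)
(p*17)*16 = (28*17)*16 = 476*16 = 7616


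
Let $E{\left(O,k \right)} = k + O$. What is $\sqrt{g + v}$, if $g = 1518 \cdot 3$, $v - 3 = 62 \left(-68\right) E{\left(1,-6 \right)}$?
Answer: $\sqrt{25637} \approx 160.12$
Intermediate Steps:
$E{\left(O,k \right)} = O + k$
$v = 21083$ ($v = 3 + 62 \left(-68\right) \left(1 - 6\right) = 3 - -21080 = 3 + 21080 = 21083$)
$g = 4554$
$\sqrt{g + v} = \sqrt{4554 + 21083} = \sqrt{25637}$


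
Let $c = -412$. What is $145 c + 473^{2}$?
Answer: $163989$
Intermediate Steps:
$145 c + 473^{2} = 145 \left(-412\right) + 473^{2} = -59740 + 223729 = 163989$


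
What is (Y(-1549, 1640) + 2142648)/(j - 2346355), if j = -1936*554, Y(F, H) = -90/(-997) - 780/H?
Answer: -58390004363/93169556282 ≈ -0.62671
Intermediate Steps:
Y(F, H) = 90/997 - 780/H (Y(F, H) = -90*(-1/997) - 780/H = 90/997 - 780/H)
j = -1072544
(Y(-1549, 1640) + 2142648)/(j - 2346355) = ((90/997 - 780/1640) + 2142648)/(-1072544 - 2346355) = ((90/997 - 780*1/1640) + 2142648)/(-3418899) = ((90/997 - 39/82) + 2142648)*(-1/3418899) = (-31503/81754 + 2142648)*(-1/3418899) = (175170013089/81754)*(-1/3418899) = -58390004363/93169556282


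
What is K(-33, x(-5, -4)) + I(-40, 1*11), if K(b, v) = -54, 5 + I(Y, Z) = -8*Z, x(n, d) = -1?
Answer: -147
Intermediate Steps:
I(Y, Z) = -5 - 8*Z
K(-33, x(-5, -4)) + I(-40, 1*11) = -54 + (-5 - 8*11) = -54 + (-5 - 88) = -54 - 93 = -147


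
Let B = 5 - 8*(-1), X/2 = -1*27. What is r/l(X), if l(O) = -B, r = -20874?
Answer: 20874/13 ≈ 1605.7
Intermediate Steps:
X = -54 (X = 2*(-1*27) = 2*(-27) = -54)
B = 13 (B = 5 + 8 = 13)
l(O) = -13 (l(O) = -1*13 = -13)
r/l(X) = -20874/(-13) = -20874*(-1/13) = 20874/13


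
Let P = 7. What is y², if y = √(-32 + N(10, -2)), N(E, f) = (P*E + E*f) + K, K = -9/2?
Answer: 27/2 ≈ 13.500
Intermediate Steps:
K = -9/2 (K = -9*½ = -9/2 ≈ -4.5000)
N(E, f) = -9/2 + 7*E + E*f (N(E, f) = (7*E + E*f) - 9/2 = -9/2 + 7*E + E*f)
y = 3*√6/2 (y = √(-32 + (-9/2 + 7*10 + 10*(-2))) = √(-32 + (-9/2 + 70 - 20)) = √(-32 + 91/2) = √(27/2) = 3*√6/2 ≈ 3.6742)
y² = (3*√6/2)² = 27/2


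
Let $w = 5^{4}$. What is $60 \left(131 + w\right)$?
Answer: $45360$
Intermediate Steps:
$w = 625$
$60 \left(131 + w\right) = 60 \left(131 + 625\right) = 60 \cdot 756 = 45360$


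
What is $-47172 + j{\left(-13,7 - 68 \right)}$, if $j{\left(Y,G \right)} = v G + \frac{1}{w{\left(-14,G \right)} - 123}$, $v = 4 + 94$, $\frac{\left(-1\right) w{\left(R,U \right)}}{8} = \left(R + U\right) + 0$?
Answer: $- \frac{25352549}{477} \approx -53150.0$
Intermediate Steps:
$w{\left(R,U \right)} = - 8 R - 8 U$ ($w{\left(R,U \right)} = - 8 \left(\left(R + U\right) + 0\right) = - 8 \left(R + U\right) = - 8 R - 8 U$)
$v = 98$
$j{\left(Y,G \right)} = \frac{1}{-11 - 8 G} + 98 G$ ($j{\left(Y,G \right)} = 98 G + \frac{1}{\left(\left(-8\right) \left(-14\right) - 8 G\right) - 123} = 98 G + \frac{1}{\left(112 - 8 G\right) - 123} = 98 G + \frac{1}{-11 - 8 G} = \frac{1}{-11 - 8 G} + 98 G$)
$-47172 + j{\left(-13,7 - 68 \right)} = -47172 + \frac{-1 + 784 \left(7 - 68\right)^{2} + 1078 \left(7 - 68\right)}{11 + 8 \left(7 - 68\right)} = -47172 + \frac{-1 + 784 \left(-61\right)^{2} + 1078 \left(-61\right)}{11 + 8 \left(-61\right)} = -47172 + \frac{-1 + 784 \cdot 3721 - 65758}{11 - 488} = -47172 + \frac{-1 + 2917264 - 65758}{-477} = -47172 - \frac{2851505}{477} = - \frac{25352549}{477}$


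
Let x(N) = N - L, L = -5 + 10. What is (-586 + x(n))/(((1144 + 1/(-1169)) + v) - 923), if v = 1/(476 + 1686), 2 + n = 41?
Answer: -1395112656/558549545 ≈ -2.4977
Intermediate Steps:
n = 39 (n = -2 + 41 = 39)
v = 1/2162 ≈ 0.00046253
L = 5
x(N) = -5 + N (x(N) = N - 1*5 = N - 5 = -5 + N)
(-586 + x(n))/(((1144 + 1/(-1169)) + v) - 923) = (-586 + (-5 + 39))/(((1144 + 1/(-1169)) + 1/2162) - 923) = (-586 + 34)/(((1144 - 1/1169) + 1/2162) - 923) = -552/((1337335/1169 + 1/2162) - 923) = -552/(2891319439/2527378 - 923) = -552/558549545/2527378 = -552*2527378/558549545 = -1395112656/558549545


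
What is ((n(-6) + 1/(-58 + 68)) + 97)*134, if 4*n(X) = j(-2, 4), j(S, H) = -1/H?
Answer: 520121/40 ≈ 13003.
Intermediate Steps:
n(X) = -1/16 (n(X) = (-1/4)/4 = (-1*1/4)/4 = (1/4)*(-1/4) = -1/16)
((n(-6) + 1/(-58 + 68)) + 97)*134 = ((-1/16 + 1/(-58 + 68)) + 97)*134 = ((-1/16 + 1/10) + 97)*134 = (3/80 + 97)*134 = (7763/80)*134 = 520121/40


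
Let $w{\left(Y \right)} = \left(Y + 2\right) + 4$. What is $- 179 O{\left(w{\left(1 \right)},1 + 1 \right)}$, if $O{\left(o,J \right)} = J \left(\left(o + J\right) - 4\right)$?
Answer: $-1790$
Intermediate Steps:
$w{\left(Y \right)} = 6 + Y$ ($w{\left(Y \right)} = \left(2 + Y\right) + 4 = 6 + Y$)
$O{\left(o,J \right)} = J \left(-4 + J + o\right)$ ($O{\left(o,J \right)} = J \left(\left(J + o\right) - 4\right) = J \left(-4 + J + o\right)$)
$- 179 O{\left(w{\left(1 \right)},1 + 1 \right)} = - 179 \left(1 + 1\right) \left(-4 + \left(1 + 1\right) + \left(6 + 1\right)\right) = - 179 \cdot 2 \left(-4 + 2 + 7\right) = - 179 \cdot 2 \cdot 5 = \left(-179\right) 10 = -1790$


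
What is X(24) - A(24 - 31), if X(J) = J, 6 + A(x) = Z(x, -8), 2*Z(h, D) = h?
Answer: 67/2 ≈ 33.500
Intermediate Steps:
Z(h, D) = h/2
A(x) = -6 + x/2
X(24) - A(24 - 31) = 24 - (-6 + (24 - 31)/2) = 24 - (-6 + (½)*(-7)) = 24 - (-6 - 7/2) = 24 - 1*(-19/2) = 24 + 19/2 = 67/2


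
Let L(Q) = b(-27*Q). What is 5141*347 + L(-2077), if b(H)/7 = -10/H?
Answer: 100040842163/56079 ≈ 1.7839e+6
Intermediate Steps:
b(H) = -70/H (b(H) = 7*(-10/H) = -70/H)
L(Q) = 70/(27*Q) (L(Q) = -70*(-1/(27*Q)) = -(-70)/(27*Q) = 70/(27*Q))
5141*347 + L(-2077) = 5141*347 + (70/27)/(-2077) = 1783927 + (70/27)*(-1/2077) = 1783927 - 70/56079 = 100040842163/56079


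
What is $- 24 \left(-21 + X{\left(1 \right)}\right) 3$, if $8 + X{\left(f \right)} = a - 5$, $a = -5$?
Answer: $2808$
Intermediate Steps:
$X{\left(f \right)} = -18$ ($X{\left(f \right)} = -8 - 10 = -18$)
$- 24 \left(-21 + X{\left(1 \right)}\right) 3 = - 24 \left(-21 - 18\right) 3 = \left(-24\right) \left(-39\right) 3 = 936 \cdot 3 = 2808$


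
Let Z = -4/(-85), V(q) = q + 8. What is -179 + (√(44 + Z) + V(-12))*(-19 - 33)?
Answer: 29 - 624*√2210/85 ≈ -316.11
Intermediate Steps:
V(q) = 8 + q
Z = 4/85 (Z = -4*(-1/85) = 4/85 ≈ 0.047059)
-179 + (√(44 + Z) + V(-12))*(-19 - 33) = -179 + (√(44 + 4/85) + (8 - 12))*(-19 - 33) = -179 + (√(3744/85) - 4)*(-52) = -179 + (12*√2210/85 - 4)*(-52) = -179 + (-4 + 12*√2210/85)*(-52) = -179 + (208 - 624*√2210/85) = 29 - 624*√2210/85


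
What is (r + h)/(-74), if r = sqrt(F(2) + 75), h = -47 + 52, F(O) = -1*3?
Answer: -5/74 - 3*sqrt(2)/37 ≈ -0.18223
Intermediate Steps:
F(O) = -3
h = 5
r = 6*sqrt(2) (r = sqrt(-3 + 75) = sqrt(72) = 6*sqrt(2) ≈ 8.4853)
(r + h)/(-74) = (6*sqrt(2) + 5)/(-74) = -(5 + 6*sqrt(2))/74 = -5/74 - 3*sqrt(2)/37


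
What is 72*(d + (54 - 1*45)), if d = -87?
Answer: -5616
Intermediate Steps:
72*(d + (54 - 1*45)) = 72*(-87 + (54 - 1*45)) = 72*(-87 + (54 - 45)) = 72*(-87 + 9) = 72*(-78) = -5616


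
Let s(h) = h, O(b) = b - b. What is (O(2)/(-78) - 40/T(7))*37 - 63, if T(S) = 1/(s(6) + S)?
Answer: -19303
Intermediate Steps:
O(b) = 0
T(S) = 1/(6 + S)
(O(2)/(-78) - 40/T(7))*37 - 63 = (0/(-78) - 40/(1/(6 + 7)))*37 - 63 = (0*(-1/78) - 40/(1/13))*37 - 63 = (0 - 40/1/13)*37 - 63 = (0 - 40*13)*37 - 63 = (0 - 520)*37 - 63 = -520*37 - 63 = -19240 - 63 = -19303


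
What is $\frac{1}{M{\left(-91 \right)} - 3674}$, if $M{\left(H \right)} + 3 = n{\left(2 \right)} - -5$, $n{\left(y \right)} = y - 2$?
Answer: $- \frac{1}{3672} \approx -0.00027233$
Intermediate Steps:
$n{\left(y \right)} = -2 + y$
$M{\left(H \right)} = 2$ ($M{\left(H \right)} = -3 + \left(\left(-2 + 2\right) - -5\right) = -3 + \left(0 + 5\right) = -3 + 5 = 2$)
$\frac{1}{M{\left(-91 \right)} - 3674} = \frac{1}{2 - 3674} = \frac{1}{-3672} = - \frac{1}{3672}$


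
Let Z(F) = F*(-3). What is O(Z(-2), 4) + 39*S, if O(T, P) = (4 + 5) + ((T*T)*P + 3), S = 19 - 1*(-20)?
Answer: 1677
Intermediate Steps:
Z(F) = -3*F
S = 39 (S = 19 + 20 = 39)
O(T, P) = 12 + P*T**2 (O(T, P) = 9 + (T**2*P + 3) = 9 + (P*T**2 + 3) = 9 + (3 + P*T**2) = 12 + P*T**2)
O(Z(-2), 4) + 39*S = (12 + 4*(-3*(-2))**2) + 39*39 = (12 + 4*6**2) + 1521 = (12 + 4*36) + 1521 = (12 + 144) + 1521 = 156 + 1521 = 1677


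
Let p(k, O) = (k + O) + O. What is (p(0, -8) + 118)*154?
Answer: 15708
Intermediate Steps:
p(k, O) = k + 2*O (p(k, O) = (O + k) + O = k + 2*O)
(p(0, -8) + 118)*154 = ((0 + 2*(-8)) + 118)*154 = ((0 - 16) + 118)*154 = (-16 + 118)*154 = 102*154 = 15708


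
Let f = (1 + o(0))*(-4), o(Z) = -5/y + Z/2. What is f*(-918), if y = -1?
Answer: 22032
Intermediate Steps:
o(Z) = 5 + Z/2 (o(Z) = -5/(-1) + Z/2 = -5*(-1) + Z*(½) = 5 + Z/2)
f = -24 (f = (1 + (5 + (½)*0))*(-4) = (1 + (5 + 0))*(-4) = (1 + 5)*(-4) = 6*(-4) = -24)
f*(-918) = -24*(-918) = 22032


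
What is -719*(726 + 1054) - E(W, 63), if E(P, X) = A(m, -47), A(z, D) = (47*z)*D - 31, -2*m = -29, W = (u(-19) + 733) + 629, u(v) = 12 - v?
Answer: -2495517/2 ≈ -1.2478e+6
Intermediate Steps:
W = 1393 (W = ((12 - 1*(-19)) + 733) + 629 = ((12 + 19) + 733) + 629 = (31 + 733) + 629 = 764 + 629 = 1393)
m = 29/2 (m = -½*(-29) = 29/2 ≈ 14.500)
A(z, D) = -31 + 47*D*z (A(z, D) = 47*D*z - 31 = -31 + 47*D*z)
E(P, X) = -64123/2 (E(P, X) = -31 + 47*(-47)*(29/2) = -31 - 64061/2 = -64123/2)
-719*(726 + 1054) - E(W, 63) = -719*(726 + 1054) - 1*(-64123/2) = -719*1780 + 64123/2 = -1279820 + 64123/2 = -2495517/2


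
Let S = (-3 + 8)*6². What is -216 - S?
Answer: -396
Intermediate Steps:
S = 180 (S = 5*36 = 180)
-216 - S = -216 - 1*180 = -216 - 180 = -396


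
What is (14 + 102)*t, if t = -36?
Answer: -4176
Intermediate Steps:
(14 + 102)*t = (14 + 102)*(-36) = 116*(-36) = -4176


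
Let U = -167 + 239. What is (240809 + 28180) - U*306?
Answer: 246957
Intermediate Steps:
U = 72
(240809 + 28180) - U*306 = (240809 + 28180) - 72*306 = 268989 - 1*22032 = 268989 - 22032 = 246957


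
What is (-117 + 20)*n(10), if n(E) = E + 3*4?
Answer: -2134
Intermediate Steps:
n(E) = 12 + E (n(E) = E + 12 = 12 + E)
(-117 + 20)*n(10) = (-117 + 20)*(12 + 10) = -97*22 = -2134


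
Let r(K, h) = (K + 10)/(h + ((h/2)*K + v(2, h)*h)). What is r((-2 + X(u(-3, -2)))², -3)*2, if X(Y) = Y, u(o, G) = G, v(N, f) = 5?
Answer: -26/21 ≈ -1.2381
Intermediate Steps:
r(K, h) = (10 + K)/(6*h + K*h/2) (r(K, h) = (K + 10)/(h + ((h/2)*K + 5*h)) = (10 + K)/(h + ((h*(½))*K + 5*h)) = (10 + K)/(h + ((h/2)*K + 5*h)) = (10 + K)/(h + (K*h/2 + 5*h)) = (10 + K)/(h + (5*h + K*h/2)) = (10 + K)/(6*h + K*h/2))
r((-2 + X(u(-3, -2)))², -3)*2 = (2*(10 + (-2 - 2)²)/(-3*(12 + (-2 - 2)²)))*2 = (2*(-⅓)*(10 + (-4)²)/(12 + (-4)²))*2 = (2*(-⅓)*(10 + 16)/(12 + 16))*2 = (2*(-⅓)*26/28)*2 = (2*(-⅓)*(1/28)*26)*2 = -13/21*2 = -26/21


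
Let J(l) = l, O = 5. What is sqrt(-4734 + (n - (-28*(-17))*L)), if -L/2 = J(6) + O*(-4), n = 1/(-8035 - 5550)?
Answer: 17*I*sqrt(11534194815)/13585 ≈ 134.4*I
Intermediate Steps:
n = -1/13585 (n = 1/(-13585) = -1/13585 ≈ -7.3611e-5)
L = 28 (L = -2*(6 + 5*(-4)) = -2*(6 - 20) = -2*(-14) = 28)
sqrt(-4734 + (n - (-28*(-17))*L)) = sqrt(-4734 + (-1/13585 - (-28*(-17))*28)) = sqrt(-4734 + (-1/13585 - 476*28)) = sqrt(-4734 + (-1/13585 - 1*13328)) = sqrt(-4734 + (-1/13585 - 13328)) = sqrt(-4734 - 181060881/13585) = sqrt(-245372271/13585) = 17*I*sqrt(11534194815)/13585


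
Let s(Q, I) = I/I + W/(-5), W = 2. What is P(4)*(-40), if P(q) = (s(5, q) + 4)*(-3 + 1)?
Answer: 368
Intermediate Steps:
s(Q, I) = 3/5 (s(Q, I) = I/I + 2/(-5) = 1 + 2*(-1/5) = 1 - 2/5 = 3/5)
P(q) = -46/5 (P(q) = (3/5 + 4)*(-3 + 1) = (23/5)*(-2) = -46/5)
P(4)*(-40) = -46/5*(-40) = 368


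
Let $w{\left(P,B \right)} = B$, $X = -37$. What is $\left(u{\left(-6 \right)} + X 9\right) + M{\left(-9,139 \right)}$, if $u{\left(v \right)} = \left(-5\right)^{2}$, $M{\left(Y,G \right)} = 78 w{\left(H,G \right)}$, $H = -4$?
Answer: $10534$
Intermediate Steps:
$M{\left(Y,G \right)} = 78 G$
$u{\left(v \right)} = 25$
$\left(u{\left(-6 \right)} + X 9\right) + M{\left(-9,139 \right)} = \left(25 - 333\right) + 78 \cdot 139 = \left(25 - 333\right) + 10842 = -308 + 10842 = 10534$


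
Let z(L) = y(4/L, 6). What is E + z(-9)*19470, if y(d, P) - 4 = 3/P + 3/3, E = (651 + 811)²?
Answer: 2244529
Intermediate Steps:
E = 2137444 (E = 1462² = 2137444)
y(d, P) = 5 + 3/P (y(d, P) = 4 + (3/P + 3/3) = 4 + (3/P + 3*(⅓)) = 4 + (3/P + 1) = 4 + (1 + 3/P) = 5 + 3/P)
z(L) = 11/2 (z(L) = 5 + 3/6 = 5 + 3*(⅙) = 5 + ½ = 11/2)
E + z(-9)*19470 = 2137444 + (11/2)*19470 = 2137444 + 107085 = 2244529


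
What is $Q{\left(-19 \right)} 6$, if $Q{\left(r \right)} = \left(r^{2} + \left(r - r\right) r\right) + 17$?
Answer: $2268$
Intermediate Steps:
$Q{\left(r \right)} = 17 + r^{2}$ ($Q{\left(r \right)} = \left(r^{2} + 0 r\right) + 17 = \left(r^{2} + 0\right) + 17 = r^{2} + 17 = 17 + r^{2}$)
$Q{\left(-19 \right)} 6 = \left(17 + \left(-19\right)^{2}\right) 6 = \left(17 + 361\right) 6 = 378 \cdot 6 = 2268$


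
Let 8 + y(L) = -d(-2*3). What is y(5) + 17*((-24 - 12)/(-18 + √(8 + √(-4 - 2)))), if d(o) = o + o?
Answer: 4 + 612/(18 - √(8 + I*√6)) ≈ 44.392 + 1.1423*I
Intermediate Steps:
d(o) = 2*o
y(L) = 4 (y(L) = -8 - 2*(-2*3) = -8 - 2*(-6) = -8 - 1*(-12) = -8 + 12 = 4)
y(5) + 17*((-24 - 12)/(-18 + √(8 + √(-4 - 2)))) = 4 + 17*((-24 - 12)/(-18 + √(8 + √(-4 - 2)))) = 4 + 17*(-36/(-18 + √(8 + √(-6)))) = 4 + 17*(-36/(-18 + √(8 + I*√6))) = 4 - 612/(-18 + √(8 + I*√6))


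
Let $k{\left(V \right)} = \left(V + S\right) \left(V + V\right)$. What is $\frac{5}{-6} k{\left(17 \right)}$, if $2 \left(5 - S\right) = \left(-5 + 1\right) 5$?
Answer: $- \frac{2720}{3} \approx -906.67$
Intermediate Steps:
$S = 15$ ($S = 5 - \frac{\left(-5 + 1\right) 5}{2} = 5 - \frac{\left(-4\right) 5}{2} = 5 - -10 = 5 + 10 = 15$)
$k{\left(V \right)} = 2 V \left(15 + V\right)$ ($k{\left(V \right)} = \left(V + 15\right) \left(V + V\right) = \left(15 + V\right) 2 V = 2 V \left(15 + V\right)$)
$\frac{5}{-6} k{\left(17 \right)} = \frac{5}{-6} \cdot 2 \cdot 17 \left(15 + 17\right) = 5 \left(- \frac{1}{6}\right) 2 \cdot 17 \cdot 32 = \left(- \frac{5}{6}\right) 1088 = - \frac{2720}{3}$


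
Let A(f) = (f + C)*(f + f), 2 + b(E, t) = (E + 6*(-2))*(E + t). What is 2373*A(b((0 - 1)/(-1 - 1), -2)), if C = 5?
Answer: 11724993/8 ≈ 1.4656e+6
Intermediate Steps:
b(E, t) = -2 + (-12 + E)*(E + t) (b(E, t) = -2 + (E + 6*(-2))*(E + t) = -2 + (E - 12)*(E + t) = -2 + (-12 + E)*(E + t))
A(f) = 2*f*(5 + f) (A(f) = (f + 5)*(f + f) = (5 + f)*(2*f) = 2*f*(5 + f))
2373*A(b((0 - 1)/(-1 - 1), -2)) = 2373*(2*(-2 + ((0 - 1)/(-1 - 1))² - 12*(0 - 1)/(-1 - 1) - 12*(-2) + ((0 - 1)/(-1 - 1))*(-2))*(5 + (-2 + ((0 - 1)/(-1 - 1))² - 12*(0 - 1)/(-1 - 1) - 12*(-2) + ((0 - 1)/(-1 - 1))*(-2)))) = 2373*(2*(-2 + (-1/(-2))² - (-12)/(-2) + 24 - 1/(-2)*(-2))*(5 + (-2 + (-1/(-2))² - (-12)/(-2) + 24 - 1/(-2)*(-2)))) = 2373*(2*(-2 + (-1*(-½))² - (-12)*(-1)/2 + 24 - 1*(-½)*(-2))*(5 + (-2 + (-1*(-½))² - (-12)*(-1)/2 + 24 - 1*(-½)*(-2)))) = 2373*(2*(-2 + (½)² - 12*½ + 24 + (½)*(-2))*(5 + (-2 + (½)² - 12*½ + 24 + (½)*(-2)))) = 2373*(2*(-2 + ¼ - 6 + 24 - 1)*(5 + (-2 + ¼ - 6 + 24 - 1))) = 2373*(2*(61/4)*(5 + 61/4)) = 2373*(2*(61/4)*(81/4)) = 2373*(4941/8) = 11724993/8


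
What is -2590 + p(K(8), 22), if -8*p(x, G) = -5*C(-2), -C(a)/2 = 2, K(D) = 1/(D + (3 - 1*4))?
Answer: -5185/2 ≈ -2592.5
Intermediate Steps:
K(D) = 1/(-1 + D) (K(D) = 1/(D + (3 - 4)) = 1/(D - 1) = 1/(-1 + D))
C(a) = -4 (C(a) = -2*2 = -4)
p(x, G) = -5/2 (p(x, G) = -(-5)*(-4)/8 = -⅛*20 = -5/2)
-2590 + p(K(8), 22) = -2590 - 5/2 = -5185/2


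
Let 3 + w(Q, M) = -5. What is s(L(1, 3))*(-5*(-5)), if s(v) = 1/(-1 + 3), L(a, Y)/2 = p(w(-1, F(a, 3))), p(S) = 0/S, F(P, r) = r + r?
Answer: 25/2 ≈ 12.500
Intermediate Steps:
F(P, r) = 2*r
w(Q, M) = -8 (w(Q, M) = -3 - 5 = -8)
p(S) = 0
L(a, Y) = 0 (L(a, Y) = 2*0 = 0)
s(v) = ½ (s(v) = 1/2 = ½)
s(L(1, 3))*(-5*(-5)) = (-5*(-5))/2 = (½)*25 = 25/2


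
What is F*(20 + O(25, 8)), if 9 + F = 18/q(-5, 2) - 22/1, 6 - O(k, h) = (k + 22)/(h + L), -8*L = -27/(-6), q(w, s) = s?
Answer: -51524/119 ≈ -432.97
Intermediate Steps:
L = -9/16 (L = -(-27)/(8*(-6)) = -(-27)*(-1)/(8*6) = -⅛*9/2 = -9/16 ≈ -0.56250)
O(k, h) = 6 - (22 + k)/(-9/16 + h) (O(k, h) = 6 - (k + 22)/(h - 9/16) = 6 - (22 + k)/(-9/16 + h))
F = -22 (F = -9 + (18/2 - 22/1) = -9 + (18*(½) - 22*1) = -9 + (9 - 22) = -9 - 13 = -22)
F*(20 + O(25, 8)) = -22*(20 + 2*(-203 - 8*25 + 48*8)/(-9 + 16*8)) = -22*(20 + 2*(-203 - 200 + 384)/(-9 + 128)) = -22*(20 + 2*(-19)/119) = -22*(20 + 2*(1/119)*(-19)) = -22*(20 - 38/119) = -22*2342/119 = -51524/119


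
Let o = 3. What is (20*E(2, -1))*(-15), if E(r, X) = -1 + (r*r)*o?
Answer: -3300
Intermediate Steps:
E(r, X) = -1 + 3*r² (E(r, X) = -1 + (r*r)*3 = -1 + r²*3 = -1 + 3*r²)
(20*E(2, -1))*(-15) = (20*(-1 + 3*2²))*(-15) = (20*(-1 + 3*4))*(-15) = (20*(-1 + 12))*(-15) = (20*11)*(-15) = 220*(-15) = -3300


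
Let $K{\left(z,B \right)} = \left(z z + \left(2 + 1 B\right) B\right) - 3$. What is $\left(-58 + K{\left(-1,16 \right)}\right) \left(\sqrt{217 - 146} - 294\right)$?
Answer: $-67032 + 228 \sqrt{71} \approx -65111.0$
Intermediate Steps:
$K{\left(z,B \right)} = -3 + z^{2} + B \left(2 + B\right)$ ($K{\left(z,B \right)} = \left(z^{2} + \left(2 + B\right) B\right) - 3 = \left(z^{2} + B \left(2 + B\right)\right) - 3 = -3 + z^{2} + B \left(2 + B\right)$)
$\left(-58 + K{\left(-1,16 \right)}\right) \left(\sqrt{217 - 146} - 294\right) = \left(-58 + \left(-3 + 16^{2} + \left(-1\right)^{2} + 2 \cdot 16\right)\right) \left(\sqrt{217 - 146} - 294\right) = \left(-58 + \left(-3 + 256 + 1 + 32\right)\right) \left(\sqrt{71} - 294\right) = \left(-58 + 286\right) \left(-294 + \sqrt{71}\right) = 228 \left(-294 + \sqrt{71}\right) = -67032 + 228 \sqrt{71}$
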